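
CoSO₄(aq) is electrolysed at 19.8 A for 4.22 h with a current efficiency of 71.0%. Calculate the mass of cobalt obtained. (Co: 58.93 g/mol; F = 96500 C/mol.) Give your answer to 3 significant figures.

Q = 19.8 × 15192 = 3.008×10^5 C
n(e⁻) = 3.008×10^5 / 96500 = 3.117 mol
Co²⁺ + 2e⁻ → Co, so theoretical m(Co) = 1.559 × 58.93 = 91.87 g
Actual mass = 71.0% × 91.87 = 65.2 g

65.2 g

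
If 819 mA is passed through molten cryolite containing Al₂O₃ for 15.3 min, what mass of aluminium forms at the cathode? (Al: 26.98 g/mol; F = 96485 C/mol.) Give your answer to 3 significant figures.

Q = It = 0.819 × 918 = 751.8 C
n(e⁻) = 751.8 / 96485 = 0.007792 mol
Al³⁺ + 3e⁻ → Al, so n(Al) = 0.007792 / 3 = 0.002597 mol
m = 0.002597 × 26.98 = 0.0701 g

0.0701 g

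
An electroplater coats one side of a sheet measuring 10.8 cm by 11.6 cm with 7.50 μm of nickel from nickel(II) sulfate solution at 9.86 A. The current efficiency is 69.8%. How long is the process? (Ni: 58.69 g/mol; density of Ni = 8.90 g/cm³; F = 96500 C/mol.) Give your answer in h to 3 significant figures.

0.111 h

Plated area = 10.8 × 11.6 = 125.3 cm²
Volume = 125.3 × 7.50×10⁻⁴ cm = 0.09398 cm³
m(Ni) = 0.09398 × 8.90 = 0.8364 g
n(Ni) = 0.8364 / 58.69 = 0.01425 mol; n(e⁻) = 2 × 0.01425 = 0.02850 mol
Q = 0.02850 × 96500 / 0.698 = 3940 C
t = 3940 / 9.86 = 399.6 s = 0.111 h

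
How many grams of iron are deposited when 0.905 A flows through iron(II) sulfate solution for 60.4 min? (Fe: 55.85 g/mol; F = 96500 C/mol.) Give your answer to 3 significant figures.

Charge passed = 0.905 × 3624 = 3280 C
n(e⁻) = 3280 / 96500 = 0.03399 mol
Fe²⁺ + 2e⁻ → Fe, so n(Fe) = 0.03399 / 2 = 0.01700 mol
m = 0.01700 × 55.85 = 0.949 g

0.949 g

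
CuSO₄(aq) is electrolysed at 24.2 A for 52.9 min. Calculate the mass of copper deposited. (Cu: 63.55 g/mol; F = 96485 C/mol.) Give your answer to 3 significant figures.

25.3 g

Charge passed = 24.2 × 3174 = 76810 C
Moles of electrons = 76810 / 96485 = 0.7961 mol
Cu²⁺ + 2e⁻ → Cu, so n(Cu) = 0.7961 / 2 = 0.3981 mol
m = 0.3981 × 63.55 = 25.3 g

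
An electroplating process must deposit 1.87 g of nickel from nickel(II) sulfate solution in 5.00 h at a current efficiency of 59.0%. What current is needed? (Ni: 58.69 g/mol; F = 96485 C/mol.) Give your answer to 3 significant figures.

n(Ni) = 1.87 / 58.69 = 0.03186 mol
Ni²⁺ + 2e⁻ → Ni, so n(e⁻) = 2 × 0.03186 = 0.06372 mol
Q = 0.06372 × 96485 / 0.590 = 10420 C
I = Q / t = 10420 / 18000 s = 0.579 A

0.579 A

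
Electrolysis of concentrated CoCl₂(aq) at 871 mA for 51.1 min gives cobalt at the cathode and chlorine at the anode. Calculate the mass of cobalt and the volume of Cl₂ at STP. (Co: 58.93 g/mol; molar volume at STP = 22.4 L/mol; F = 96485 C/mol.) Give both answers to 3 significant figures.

0.816 g Co; 0.310 L Cl₂

Q = 0.871 × 3066 = 2670 C; n(e⁻) = 2670 / 96485 = 0.02767 mol
Cathode: Co²⁺ + 2e⁻ → Co → n(Co) = 0.02767/2 = 0.01384 mol → 0.816 g
Anode: 2Cl⁻ → Cl₂ + 2e⁻ → n(Cl₂) = 0.02767/2 = 0.01384 mol → 0.310 L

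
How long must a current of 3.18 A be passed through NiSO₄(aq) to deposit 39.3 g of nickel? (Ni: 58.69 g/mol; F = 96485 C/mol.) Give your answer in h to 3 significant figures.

11.3 h

n(Ni) = 39.3 / 58.69 = 0.6696 mol
Ni²⁺ + 2e⁻ → Ni, so n(e⁻) = 2 × 0.6696 = 1.339 mol
Q = 1.339 × 96485 = 1.292×10^5 C
t = Q / I = 1.292×10^5 / 3.18 = 40630 s = 11.3 h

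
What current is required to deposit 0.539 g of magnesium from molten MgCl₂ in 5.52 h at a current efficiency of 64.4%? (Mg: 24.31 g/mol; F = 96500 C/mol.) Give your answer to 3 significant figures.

n(Mg) = 0.539 / 24.31 = 0.02217 mol
Mg²⁺ + 2e⁻ → Mg, so n(e⁻) = 2 × 0.02217 = 0.04434 mol
Q = 0.04434 × 96500 / 0.644 = 6644 C
I = Q / t = 6644 / 19872 s = 0.334 A

0.334 A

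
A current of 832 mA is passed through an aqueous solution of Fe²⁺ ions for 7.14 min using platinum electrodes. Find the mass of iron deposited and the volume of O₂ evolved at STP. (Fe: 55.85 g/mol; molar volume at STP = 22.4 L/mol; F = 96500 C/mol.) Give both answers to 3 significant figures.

Q = 0.832 × 428.4 = 356.4 C; n(e⁻) = 356.4 / 96500 = 0.003693 mol
Cathode: Fe²⁺ + 2e⁻ → Fe → n(Fe) = 0.003693/2 = 0.001847 mol → 0.103 g
Anode: 2H₂O → O₂ + 4H⁺ + 4e⁻ → n(O₂) = 0.003693/4 = 9.233×10^-4 mol → 0.0207 L

0.103 g Fe; 0.0207 L O₂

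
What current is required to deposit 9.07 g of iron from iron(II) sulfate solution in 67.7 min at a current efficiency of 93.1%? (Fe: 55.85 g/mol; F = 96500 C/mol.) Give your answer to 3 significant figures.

8.29 A

n(Fe) = 9.07 / 55.85 = 0.1624 mol
Fe²⁺ + 2e⁻ → Fe, so n(e⁻) = 2 × 0.1624 = 0.3248 mol
Q = 0.3248 × 96500 / 0.931 = 33670 C
I = Q / t = 33670 / 4062 s = 8.29 A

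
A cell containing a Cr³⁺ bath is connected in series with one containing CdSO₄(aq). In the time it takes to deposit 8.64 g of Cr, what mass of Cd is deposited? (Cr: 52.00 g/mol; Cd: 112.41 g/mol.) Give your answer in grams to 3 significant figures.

28.0 g

n(Cr) = 8.64 / 52.00 = 0.1662 mol
Cr³⁺ + 3e⁻ → Cr, so n(e⁻) = 3 × 0.1662 = 0.4986 mol
Same current for the same time ⇒ same n(e⁻) = 0.4986 mol in both cells.
Cd²⁺ + 2e⁻ → Cd, so n(Cd) = 0.4986 / 2 = 0.2493 mol
m(Cd) = 0.2493 × 112.41 = 28.0 g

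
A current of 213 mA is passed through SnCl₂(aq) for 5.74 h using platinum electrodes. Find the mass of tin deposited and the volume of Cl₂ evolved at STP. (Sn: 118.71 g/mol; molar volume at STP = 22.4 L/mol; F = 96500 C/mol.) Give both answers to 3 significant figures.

2.71 g Sn; 0.511 L Cl₂

Q = 0.213 × 20664 = 4401 C; n(e⁻) = 4401 / 96500 = 0.04561 mol
Cathode: Sn²⁺ + 2e⁻ → Sn → n(Sn) = 0.04561/2 = 0.02281 mol → 2.71 g
Anode: 2Cl⁻ → Cl₂ + 2e⁻ → n(Cl₂) = 0.04561/2 = 0.02281 mol → 0.511 L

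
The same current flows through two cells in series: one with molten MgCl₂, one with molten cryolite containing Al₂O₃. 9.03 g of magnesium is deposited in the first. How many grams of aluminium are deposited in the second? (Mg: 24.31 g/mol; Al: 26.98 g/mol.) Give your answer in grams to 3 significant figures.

6.68 g

n(Mg) = 9.03 / 24.31 = 0.3715 mol
Mg²⁺ + 2e⁻ → Mg, so n(e⁻) = 2 × 0.3715 = 0.7430 mol
Same current for the same time ⇒ same n(e⁻) = 0.7430 mol in both cells.
Al³⁺ + 3e⁻ → Al, so n(Al) = 0.7430 / 3 = 0.2477 mol
m(Al) = 0.2477 × 26.98 = 6.68 g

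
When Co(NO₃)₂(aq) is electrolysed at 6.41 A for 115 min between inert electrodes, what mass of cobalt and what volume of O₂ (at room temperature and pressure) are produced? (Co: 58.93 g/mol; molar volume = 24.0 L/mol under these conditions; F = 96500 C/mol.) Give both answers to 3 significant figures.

Q = 6.41 × 6900 = 44230 C; n(e⁻) = 44230 / 96500 = 0.4583 mol
Cathode: Co²⁺ + 2e⁻ → Co → n(Co) = 0.4583/2 = 0.2292 mol → 13.5 g
Anode: 2H₂O → O₂ + 4H⁺ + 4e⁻ → n(O₂) = 0.4583/4 = 0.1146 mol → 2.75 L

13.5 g Co; 2.75 L O₂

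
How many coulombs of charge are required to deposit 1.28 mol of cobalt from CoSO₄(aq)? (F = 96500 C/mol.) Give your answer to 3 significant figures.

Co²⁺ + 2e⁻ → Co, so n(e⁻) = 2 × 1.28 = 2.560 mol
Q = 2.560 × 96500 = 2.470×10^5 C

2.47×10^5 C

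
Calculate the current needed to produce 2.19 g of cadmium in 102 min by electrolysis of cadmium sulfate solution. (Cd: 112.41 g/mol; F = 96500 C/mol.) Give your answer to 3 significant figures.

0.614 A

n(Cd) = 2.19 / 112.41 = 0.01948 mol
Cd²⁺ + 2e⁻ → Cd, so n(e⁻) = 2 × 0.01948 = 0.03896 mol
Q = 0.03896 × 96500 = 3760 C
I = Q / t = 3760 / 6120 s = 0.614 A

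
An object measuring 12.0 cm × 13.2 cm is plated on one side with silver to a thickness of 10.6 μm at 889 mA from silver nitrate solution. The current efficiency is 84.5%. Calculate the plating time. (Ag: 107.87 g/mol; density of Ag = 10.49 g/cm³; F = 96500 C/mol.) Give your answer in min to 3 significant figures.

35.0 min

Plated area = 12.0 × 13.2 = 158.4 cm²
Volume = 158.4 × 10.6×10⁻⁴ cm = 0.1679 cm³
m(Ag) = 0.1679 × 10.49 = 1.761 g
n(Ag) = 1.761 / 107.87 = 0.01633 mol; n(e⁻) = 0.01633 mol
Q = 0.01633 × 96500 / 0.845 = 1865 C
t = 1865 / 0.889 = 2098 s = 35.0 min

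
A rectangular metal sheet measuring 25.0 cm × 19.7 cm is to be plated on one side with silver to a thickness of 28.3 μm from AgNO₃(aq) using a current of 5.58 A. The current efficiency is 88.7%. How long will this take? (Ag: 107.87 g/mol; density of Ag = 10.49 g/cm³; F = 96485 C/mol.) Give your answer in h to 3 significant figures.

0.734 h

Plated area = 25.0 × 19.7 = 492.5 cm²
Volume = 492.5 × 28.3×10⁻⁴ cm = 1.394 cm³
m(Ag) = 1.394 × 10.49 = 14.62 g
n(Ag) = 14.62 / 107.87 = 0.1355 mol; n(e⁻) = 0.1355 mol
Q = 0.1355 × 96485 / 0.887 = 14740 C
t = 14740 / 5.58 = 2642 s = 0.734 h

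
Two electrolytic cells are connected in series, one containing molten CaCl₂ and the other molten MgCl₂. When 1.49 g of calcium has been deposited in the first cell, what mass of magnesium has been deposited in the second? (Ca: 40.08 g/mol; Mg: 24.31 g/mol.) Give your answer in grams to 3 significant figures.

0.904 g

n(Ca) = 1.49 / 40.08 = 0.03718 mol
Ca²⁺ + 2e⁻ → Ca, so n(e⁻) = 2 × 0.03718 = 0.07436 mol
Since the cells are in series, n(e⁻) in the Mg cell is also 0.07436 mol.
Mg²⁺ + 2e⁻ → Mg, so n(Mg) = 0.07436 / 2 = 0.03718 mol
m(Mg) = 0.03718 × 24.31 = 0.904 g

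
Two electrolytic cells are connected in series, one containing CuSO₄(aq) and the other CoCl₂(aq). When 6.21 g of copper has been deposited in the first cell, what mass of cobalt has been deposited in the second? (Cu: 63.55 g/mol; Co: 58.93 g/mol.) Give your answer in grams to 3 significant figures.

n(Cu) = 6.21 / 63.55 = 0.09772 mol
Cu²⁺ + 2e⁻ → Cu, so n(e⁻) = 2 × 0.09772 = 0.1954 mol
Same current for the same time ⇒ same n(e⁻) = 0.1954 mol in both cells.
Co²⁺ + 2e⁻ → Co, so n(Co) = 0.1954 / 2 = 0.09770 mol
m(Co) = 0.09770 × 58.93 = 5.76 g

5.76 g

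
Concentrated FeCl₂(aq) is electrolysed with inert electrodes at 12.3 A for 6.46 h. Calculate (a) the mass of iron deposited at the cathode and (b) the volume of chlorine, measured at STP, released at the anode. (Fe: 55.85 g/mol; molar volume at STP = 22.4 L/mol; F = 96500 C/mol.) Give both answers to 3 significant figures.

82.8 g Fe; 33.2 L Cl₂

Q = 12.3 × 23256 = 2.860×10^5 C; n(e⁻) = 2.860×10^5 / 96500 = 2.964 mol
Cathode: Fe²⁺ + 2e⁻ → Fe → n(Fe) = 2.964/2 = 1.482 mol → 82.8 g
Anode: 2Cl⁻ → Cl₂ + 2e⁻ → n(Cl₂) = 2.964/2 = 1.482 mol → 33.2 L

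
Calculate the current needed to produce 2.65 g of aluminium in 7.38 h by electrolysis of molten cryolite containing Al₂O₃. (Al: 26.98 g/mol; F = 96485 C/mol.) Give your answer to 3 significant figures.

n(Al) = 2.65 / 26.98 = 0.09822 mol
Al³⁺ + 3e⁻ → Al, so n(e⁻) = 3 × 0.09822 = 0.2947 mol
Q = 0.2947 × 96485 = 28430 C
I = Q / t = 28430 / 26568 s = 1.07 A

1.07 A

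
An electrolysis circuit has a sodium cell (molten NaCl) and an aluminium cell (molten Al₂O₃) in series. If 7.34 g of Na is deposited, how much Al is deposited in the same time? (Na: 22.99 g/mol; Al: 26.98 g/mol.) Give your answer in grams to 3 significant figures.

n(Na) = 7.34 / 22.99 = 0.3193 mol
Na⁺ + e⁻ → Na, so n(e⁻) = 0.3193 mol
Since the cells are in series, n(e⁻) in the Al cell is also 0.3193 mol.
Al³⁺ + 3e⁻ → Al, so n(Al) = 0.3193 / 3 = 0.1064 mol
m(Al) = 0.1064 × 26.98 = 2.87 g

2.87 g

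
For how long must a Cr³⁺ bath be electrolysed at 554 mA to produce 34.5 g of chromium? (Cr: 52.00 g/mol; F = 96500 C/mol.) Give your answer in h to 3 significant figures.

96.3 h

n(Cr) = 34.5 / 52.00 = 0.6635 mol
Cr³⁺ + 3e⁻ → Cr, so n(e⁻) = 3 × 0.6635 = 1.991 mol
Q = 1.991 × 96500 = 1.921×10^5 C
t = Q / I = 1.921×10^5 / 0.554 = 3.468×10^5 s = 96.3 h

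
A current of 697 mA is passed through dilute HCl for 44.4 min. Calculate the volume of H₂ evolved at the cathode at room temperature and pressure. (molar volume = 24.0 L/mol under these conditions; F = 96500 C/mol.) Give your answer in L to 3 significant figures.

0.231 L

Charge passed = 0.697 × 2664 = 1857 C
Moles of electrons = 1857 / 96500 = 0.01924 mol
2H⁺ + 2e⁻ → H₂, so n(H₂) = 0.01924 / 2 = 0.009620 mol
V = 0.009620 × 24.0 = 0.2309 L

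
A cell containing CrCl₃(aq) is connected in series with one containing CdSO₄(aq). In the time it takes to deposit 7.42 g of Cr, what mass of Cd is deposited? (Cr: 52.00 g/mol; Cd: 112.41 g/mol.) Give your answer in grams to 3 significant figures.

n(Cr) = 7.42 / 52.00 = 0.1427 mol
Cr³⁺ + 3e⁻ → Cr, so n(e⁻) = 3 × 0.1427 = 0.4281 mol
Since the cells are in series, n(e⁻) in the Cd cell is also 0.4281 mol.
Cd²⁺ + 2e⁻ → Cd, so n(Cd) = 0.4281 / 2 = 0.2141 mol
m(Cd) = 0.2141 × 112.41 = 24.1 g

24.1 g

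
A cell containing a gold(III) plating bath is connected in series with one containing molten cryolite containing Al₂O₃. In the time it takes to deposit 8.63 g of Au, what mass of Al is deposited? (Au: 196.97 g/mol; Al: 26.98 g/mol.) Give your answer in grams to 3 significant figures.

n(Au) = 8.63 / 196.97 = 0.04381 mol
Au³⁺ + 3e⁻ → Au, so n(e⁻) = 3 × 0.04381 = 0.1314 mol
Same current for the same time ⇒ same n(e⁻) = 0.1314 mol in both cells.
Al³⁺ + 3e⁻ → Al, so n(Al) = 0.1314 / 3 = 0.04380 mol
m(Al) = 0.04380 × 26.98 = 1.18 g

1.18 g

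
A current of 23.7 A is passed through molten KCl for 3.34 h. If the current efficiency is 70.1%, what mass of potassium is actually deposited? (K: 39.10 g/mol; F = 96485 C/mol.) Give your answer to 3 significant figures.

Q = 23.7 × 12024 = 2.850×10^5 C
n(e⁻) = 2.850×10^5 / 96485 = 2.954 mol
K⁺ + e⁻ → K, so theoretical m(K) = 2.954 × 39.10 = 115.5 g
Actual mass = 70.1% × 115.5 = 81.0 g

81.0 g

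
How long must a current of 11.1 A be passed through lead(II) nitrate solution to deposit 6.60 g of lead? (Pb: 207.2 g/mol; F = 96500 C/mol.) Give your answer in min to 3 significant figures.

9.23 min

n(Pb) = 6.60 / 207.2 = 0.03185 mol
Pb²⁺ + 2e⁻ → Pb, so n(e⁻) = 2 × 0.03185 = 0.06370 mol
Q = 0.06370 × 96500 = 6147 C
t = Q / I = 6147 / 11.1 = 553.8 s = 9.23 min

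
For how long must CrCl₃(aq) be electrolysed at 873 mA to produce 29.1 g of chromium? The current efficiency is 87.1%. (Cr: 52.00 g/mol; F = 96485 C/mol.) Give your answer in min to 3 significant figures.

3550 min

n(Cr) = 29.1 / 52.00 = 0.5596 mol
Cr³⁺ + 3e⁻ → Cr, so n(e⁻) = 3 × 0.5596 = 1.679 mol
Q = 1.679 × 96485 / 0.871 = 1.860×10^5 C
t = Q / I = 1.860×10^5 / 0.873 = 2.131×10^5 s = 3550 min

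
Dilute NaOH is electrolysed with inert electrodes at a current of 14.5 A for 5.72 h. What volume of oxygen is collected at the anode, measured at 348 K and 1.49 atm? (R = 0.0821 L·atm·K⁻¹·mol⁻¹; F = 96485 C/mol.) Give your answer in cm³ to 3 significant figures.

14800 cm³

Q = It = 14.5 × 20592 = 2.986×10^5 C
Moles of electrons = 2.986×10^5 / 96485 = 3.095 mol
2H₂O → O₂ + 4H⁺ + 4e⁻, so n(O₂) = 3.095 / 4 = 0.7738 mol
V = nRT/P = 0.7738 × 0.0821 × 348 / 1.49 = 14.84 L
= 14800 cm³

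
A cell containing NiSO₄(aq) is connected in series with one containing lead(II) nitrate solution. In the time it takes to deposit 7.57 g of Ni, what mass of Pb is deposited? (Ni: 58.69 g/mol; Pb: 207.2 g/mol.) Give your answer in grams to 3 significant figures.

26.7 g

n(Ni) = 7.57 / 58.69 = 0.1290 mol
Ni²⁺ + 2e⁻ → Ni, so n(e⁻) = 2 × 0.1290 = 0.2580 mol
In series, the same 0.2580 mol of electrons flows through the second cell.
Pb²⁺ + 2e⁻ → Pb, so n(Pb) = 0.2580 / 2 = 0.1290 mol
m(Pb) = 0.1290 × 207.2 = 26.7 g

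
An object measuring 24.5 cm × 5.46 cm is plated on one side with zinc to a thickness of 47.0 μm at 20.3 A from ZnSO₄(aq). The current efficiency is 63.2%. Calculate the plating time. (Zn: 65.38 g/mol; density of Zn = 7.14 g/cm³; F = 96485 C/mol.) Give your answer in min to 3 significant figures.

17.2 min

Plated area = 24.5 × 5.46 = 133.8 cm²
Volume = 133.8 × 47.0×10⁻⁴ cm = 0.6289 cm³
m(Zn) = 0.6289 × 7.14 = 4.490 g
n(Zn) = 4.490 / 65.38 = 0.06868 mol; n(e⁻) = 2 × 0.06868 = 0.1374 mol
Q = 0.1374 × 96485 / 0.632 = 20980 C
t = 20980 / 20.3 = 1033 s = 17.2 min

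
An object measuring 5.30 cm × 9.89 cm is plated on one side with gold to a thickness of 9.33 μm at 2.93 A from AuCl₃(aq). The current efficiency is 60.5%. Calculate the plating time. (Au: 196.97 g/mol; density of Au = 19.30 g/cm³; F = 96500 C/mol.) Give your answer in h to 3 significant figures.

0.217 h

Plated area = 5.30 × 9.89 = 52.42 cm²
Volume = 52.42 × 9.33×10⁻⁴ cm = 0.04891 cm³
m(Au) = 0.04891 × 19.30 = 0.9440 g
n(Au) = 0.9440 / 196.97 = 0.004793 mol; n(e⁻) = 3 × 0.004793 = 0.01438 mol
Q = 0.01438 × 96500 / 0.605 = 2294 C
t = 2294 / 2.93 = 782.9 s = 0.217 h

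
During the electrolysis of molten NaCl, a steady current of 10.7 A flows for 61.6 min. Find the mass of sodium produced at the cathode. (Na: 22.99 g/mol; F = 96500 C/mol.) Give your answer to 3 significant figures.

Charge passed = 10.7 × 3696 = 39550 C
n(e⁻) = 39550 / 96500 = 0.4098 mol
Na⁺ + e⁻ → Na, so n(Na) = 0.4098 mol
m = 0.4098 × 22.99 = 9.42 g

9.42 g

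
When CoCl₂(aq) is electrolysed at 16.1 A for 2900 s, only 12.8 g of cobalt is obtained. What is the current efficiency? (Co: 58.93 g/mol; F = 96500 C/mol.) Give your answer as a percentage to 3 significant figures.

89.8%

Q = 16.1 × 2900 = 46690 C
n(e⁻) = 46690 / 96500 = 0.4838 mol
Co²⁺ + 2e⁻ → Co, so theoretical n(Co) = 0.2419 mol → 14.26 g
Efficiency = 12.8 / 14.26 = 0.8976 = 89.8%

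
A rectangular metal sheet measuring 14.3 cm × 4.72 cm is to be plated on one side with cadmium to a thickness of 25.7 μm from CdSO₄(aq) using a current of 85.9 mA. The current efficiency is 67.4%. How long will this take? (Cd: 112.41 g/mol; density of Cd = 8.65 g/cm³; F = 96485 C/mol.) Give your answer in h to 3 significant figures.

12.4 h

Plated area = 14.3 × 4.72 = 67.50 cm²
Volume = 67.50 × 25.7×10⁻⁴ cm = 0.1735 cm³
m(Cd) = 0.1735 × 8.65 = 1.501 g
n(Cd) = 1.501 / 112.41 = 0.01335 mol; n(e⁻) = 2 × 0.01335 = 0.02670 mol
Q = 0.02670 × 96485 / 0.674 = 3822 C
t = 3822 / 0.0859 = 44490 s = 12.4 h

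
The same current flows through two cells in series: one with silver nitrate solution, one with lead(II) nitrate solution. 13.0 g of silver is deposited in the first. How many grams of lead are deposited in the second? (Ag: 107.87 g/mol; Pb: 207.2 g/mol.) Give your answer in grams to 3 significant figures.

n(Ag) = 13.0 / 107.87 = 0.1205 mol
Ag⁺ + e⁻ → Ag, so n(e⁻) = 0.1205 mol
In series, the same 0.1205 mol of electrons flows through the second cell.
Pb²⁺ + 2e⁻ → Pb, so n(Pb) = 0.1205 / 2 = 0.06025 mol
m(Pb) = 0.06025 × 207.2 = 12.5 g

12.5 g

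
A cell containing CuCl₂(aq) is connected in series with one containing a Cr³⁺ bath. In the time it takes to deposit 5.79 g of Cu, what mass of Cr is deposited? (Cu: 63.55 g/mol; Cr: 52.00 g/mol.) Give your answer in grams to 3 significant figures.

3.16 g

n(Cu) = 5.79 / 63.55 = 0.09111 mol
Cu²⁺ + 2e⁻ → Cu, so n(e⁻) = 2 × 0.09111 = 0.1822 mol
Same current for the same time ⇒ same n(e⁻) = 0.1822 mol in both cells.
Cr³⁺ + 3e⁻ → Cr, so n(Cr) = 0.1822 / 3 = 0.06073 mol
m(Cr) = 0.06073 × 52.00 = 3.16 g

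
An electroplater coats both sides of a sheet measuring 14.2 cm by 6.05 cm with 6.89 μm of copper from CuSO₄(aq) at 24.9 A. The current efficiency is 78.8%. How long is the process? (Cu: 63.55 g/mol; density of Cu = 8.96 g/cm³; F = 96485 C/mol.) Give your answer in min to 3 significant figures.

2.74 min

Plated area = 2 × 14.2 × 6.05 = 171.8 cm²
Volume = 171.8 × 6.89×10⁻⁴ cm = 0.1184 cm³
m(Cu) = 0.1184 × 8.96 = 1.061 g
n(Cu) = 1.061 / 63.55 = 0.01670 mol; n(e⁻) = 2 × 0.01670 = 0.03340 mol
Q = 0.03340 × 96485 / 0.788 = 4090 C
t = 4090 / 24.9 = 164.3 s = 2.74 min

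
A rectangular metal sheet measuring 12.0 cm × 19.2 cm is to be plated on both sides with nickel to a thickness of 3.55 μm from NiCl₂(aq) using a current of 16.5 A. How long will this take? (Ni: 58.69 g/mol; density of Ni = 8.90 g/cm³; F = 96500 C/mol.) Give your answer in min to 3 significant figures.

Plated area = 2 × 12.0 × 19.2 = 460.8 cm²
Volume = 460.8 × 3.55×10⁻⁴ cm = 0.1636 cm³
m(Ni) = 0.1636 × 8.90 = 1.456 g
n(Ni) = 1.456 / 58.69 = 0.02481 mol; n(e⁻) = 2 × 0.02481 = 0.04962 mol
Q = 0.04962 × 96500 = 4788 C
t = 4788 / 16.5 = 290.2 s = 4.84 min

4.84 min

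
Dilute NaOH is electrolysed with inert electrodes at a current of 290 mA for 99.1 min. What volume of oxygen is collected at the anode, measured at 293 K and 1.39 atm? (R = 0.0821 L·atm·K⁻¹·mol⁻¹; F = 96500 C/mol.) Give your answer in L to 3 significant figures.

Q = 0.290 A × 5946 s = 1724 C
Moles of electrons = 1724 / 96500 = 0.01787 mol
2H₂O → O₂ + 4H⁺ + 4e⁻, so n(O₂) = 0.01787 / 4 = 0.004468 mol
V = nRT/P = 0.004468 × 0.0821 × 293 / 1.39 = 0.07732 L

0.0773 L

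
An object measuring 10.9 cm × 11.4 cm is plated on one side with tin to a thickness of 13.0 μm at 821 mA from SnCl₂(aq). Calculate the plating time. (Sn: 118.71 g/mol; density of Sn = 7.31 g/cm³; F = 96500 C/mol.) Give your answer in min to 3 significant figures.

39.0 min

Plated area = 10.9 × 11.4 = 124.3 cm²
Volume = 124.3 × 13.0×10⁻⁴ cm = 0.1616 cm³
m(Sn) = 0.1616 × 7.31 = 1.181 g
n(Sn) = 1.181 / 118.71 = 0.009949 mol; n(e⁻) = 2 × 0.009949 = 0.01990 mol
Q = 0.01990 × 96500 = 1920 C
t = 1920 / 0.821 = 2339 s = 39.0 min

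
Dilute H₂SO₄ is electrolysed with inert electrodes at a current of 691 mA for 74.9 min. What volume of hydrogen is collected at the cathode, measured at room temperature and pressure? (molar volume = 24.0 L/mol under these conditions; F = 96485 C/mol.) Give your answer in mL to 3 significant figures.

Q = It = 0.691 × 4494 = 3105 C
n(e⁻) = Q/F = 3105/96485 = 0.03218 mol
2H⁺ + 2e⁻ → H₂, so n(H₂) = 0.03218 / 2 = 0.01609 mol
V = 0.01609 × 24.0 = 0.3862 L
= 386 mL

386 mL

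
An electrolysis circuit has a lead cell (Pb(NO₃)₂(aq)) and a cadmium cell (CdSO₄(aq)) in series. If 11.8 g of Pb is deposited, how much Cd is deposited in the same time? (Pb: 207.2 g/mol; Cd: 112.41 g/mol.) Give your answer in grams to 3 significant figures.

6.40 g

n(Pb) = 11.8 / 207.2 = 0.05695 mol
Pb²⁺ + 2e⁻ → Pb, so n(e⁻) = 2 × 0.05695 = 0.1139 mol
Same current for the same time ⇒ same n(e⁻) = 0.1139 mol in both cells.
Cd²⁺ + 2e⁻ → Cd, so n(Cd) = 0.1139 / 2 = 0.05695 mol
m(Cd) = 0.05695 × 112.41 = 6.40 g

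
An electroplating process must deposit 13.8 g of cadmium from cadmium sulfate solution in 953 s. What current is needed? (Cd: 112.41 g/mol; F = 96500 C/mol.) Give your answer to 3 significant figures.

24.9 A

n(Cd) = 13.8 / 112.41 = 0.1228 mol
Cd²⁺ + 2e⁻ → Cd, so n(e⁻) = 2 × 0.1228 = 0.2456 mol
Q = 0.2456 × 96500 = 23700 C
I = Q / t = 23700 / 953 s = 24.9 A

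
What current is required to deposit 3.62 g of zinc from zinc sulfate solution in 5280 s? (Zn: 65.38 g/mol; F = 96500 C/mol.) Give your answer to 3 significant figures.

n(Zn) = 3.62 / 65.38 = 0.05537 mol
Zn²⁺ + 2e⁻ → Zn, so n(e⁻) = 2 × 0.05537 = 0.1107 mol
Q = 0.1107 × 96500 = 10680 C
I = Q / t = 10680 / 5280 s = 2.02 A

2.02 A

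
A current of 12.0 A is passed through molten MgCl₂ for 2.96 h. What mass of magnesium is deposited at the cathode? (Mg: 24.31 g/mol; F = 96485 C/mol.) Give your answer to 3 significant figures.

16.1 g

Q = It = 12.0 × 10656 = 1.279×10^5 C
Moles of electrons = 1.279×10^5 / 96485 = 1.326 mol
Mg²⁺ + 2e⁻ → Mg, so n(Mg) = 1.326 / 2 = 0.6630 mol
m = 0.6630 × 24.31 = 16.1 g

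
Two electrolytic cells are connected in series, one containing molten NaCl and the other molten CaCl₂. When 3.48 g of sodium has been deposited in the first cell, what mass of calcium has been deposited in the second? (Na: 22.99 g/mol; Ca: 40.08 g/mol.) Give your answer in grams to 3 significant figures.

3.03 g

n(Na) = 3.48 / 22.99 = 0.1514 mol
Na⁺ + e⁻ → Na, so n(e⁻) = 0.1514 mol
The cells are in series, so the same charge (and hence the same n(e⁻) = 0.1514 mol) passes through both.
Ca²⁺ + 2e⁻ → Ca, so n(Ca) = 0.1514 / 2 = 0.07570 mol
m(Ca) = 0.07570 × 40.08 = 3.03 g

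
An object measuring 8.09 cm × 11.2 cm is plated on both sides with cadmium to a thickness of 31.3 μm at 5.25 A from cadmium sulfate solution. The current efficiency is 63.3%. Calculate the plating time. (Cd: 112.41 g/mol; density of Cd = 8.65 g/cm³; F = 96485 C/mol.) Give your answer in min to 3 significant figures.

Plated area = 2 × 8.09 × 11.2 = 181.2 cm²
Volume = 181.2 × 31.3×10⁻⁴ cm = 0.5672 cm³
m(Cd) = 0.5672 × 8.65 = 4.906 g
n(Cd) = 4.906 / 112.41 = 0.04364 mol; n(e⁻) = 2 × 0.04364 = 0.08728 mol
Q = 0.08728 × 96485 / 0.633 = 13300 C
t = 13300 / 5.25 = 2533 s = 42.2 min

42.2 min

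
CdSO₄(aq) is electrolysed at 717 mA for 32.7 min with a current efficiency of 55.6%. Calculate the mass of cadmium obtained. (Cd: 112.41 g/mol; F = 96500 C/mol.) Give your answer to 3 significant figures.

0.456 g

Q = 0.717 × 1962 = 1407 C
n(e⁻) = 1407 / 96500 = 0.01458 mol
Cd²⁺ + 2e⁻ → Cd, so theoretical m(Cd) = 0.007290 × 112.41 = 0.8195 g
Actual mass = 55.6% × 0.8195 = 0.456 g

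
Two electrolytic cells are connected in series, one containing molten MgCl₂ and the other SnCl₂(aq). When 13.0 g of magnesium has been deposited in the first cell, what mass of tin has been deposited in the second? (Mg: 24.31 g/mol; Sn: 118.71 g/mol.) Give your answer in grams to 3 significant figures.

63.5 g

n(Mg) = 13.0 / 24.31 = 0.5348 mol
Mg²⁺ + 2e⁻ → Mg, so n(e⁻) = 2 × 0.5348 = 1.070 mol
Same current for the same time ⇒ same n(e⁻) = 1.070 mol in both cells.
Sn²⁺ + 2e⁻ → Sn, so n(Sn) = 1.070 / 2 = 0.5350 mol
m(Sn) = 0.5350 × 118.71 = 63.5 g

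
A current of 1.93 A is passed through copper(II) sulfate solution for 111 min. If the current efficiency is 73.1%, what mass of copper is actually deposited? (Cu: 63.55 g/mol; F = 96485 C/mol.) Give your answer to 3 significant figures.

Q = 1.93 × 6660 = 12850 C
n(e⁻) = 12850 / 96485 = 0.1332 mol
Cu²⁺ + 2e⁻ → Cu, so theoretical m(Cu) = 0.06660 × 63.55 = 4.232 g
Actual mass = 73.1% × 4.232 = 3.09 g

3.09 g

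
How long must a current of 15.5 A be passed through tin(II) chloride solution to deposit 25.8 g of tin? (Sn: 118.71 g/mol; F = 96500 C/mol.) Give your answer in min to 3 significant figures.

n(Sn) = 25.8 / 118.71 = 0.2173 mol
Sn²⁺ + 2e⁻ → Sn, so n(e⁻) = 2 × 0.2173 = 0.4346 mol
Q = 0.4346 × 96500 = 41940 C
t = Q / I = 41940 / 15.5 = 2706 s = 45.1 min

45.1 min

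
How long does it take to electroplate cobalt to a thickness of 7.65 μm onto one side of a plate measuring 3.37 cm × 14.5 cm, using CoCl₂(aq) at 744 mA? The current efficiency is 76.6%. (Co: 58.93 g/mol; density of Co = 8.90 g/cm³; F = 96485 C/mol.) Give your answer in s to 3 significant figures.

Plated area = 3.37 × 14.5 = 48.87 cm²
Volume = 48.87 × 7.65×10⁻⁴ cm = 0.03739 cm³
m(Co) = 0.03739 × 8.90 = 0.3328 g
n(Co) = 0.3328 / 58.93 = 0.005647 mol; n(e⁻) = 2 × 0.005647 = 0.01129 mol
Q = 0.01129 × 96485 / 0.766 = 1422 C
t = 1422 / 0.744 = 1911 s

1910 s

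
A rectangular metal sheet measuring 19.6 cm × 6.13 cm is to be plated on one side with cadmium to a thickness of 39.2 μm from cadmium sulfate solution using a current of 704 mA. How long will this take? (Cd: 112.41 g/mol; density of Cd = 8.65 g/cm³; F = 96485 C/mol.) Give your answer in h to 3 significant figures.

2.76 h

Plated area = 19.6 × 6.13 = 120.1 cm²
Volume = 120.1 × 39.2×10⁻⁴ cm = 0.4708 cm³
m(Cd) = 0.4708 × 8.65 = 4.072 g
n(Cd) = 4.072 / 112.41 = 0.03622 mol; n(e⁻) = 2 × 0.03622 = 0.07244 mol
Q = 0.07244 × 96485 = 6989 C
t = 6989 / 0.704 = 9928 s = 2.76 h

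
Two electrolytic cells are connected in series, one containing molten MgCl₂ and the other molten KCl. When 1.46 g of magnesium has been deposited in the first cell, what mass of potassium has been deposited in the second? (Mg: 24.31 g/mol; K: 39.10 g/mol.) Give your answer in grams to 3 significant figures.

n(Mg) = 1.46 / 24.31 = 0.06006 mol
Mg²⁺ + 2e⁻ → Mg, so n(e⁻) = 2 × 0.06006 = 0.1201 mol
Since the cells are in series, n(e⁻) in the K cell is also 0.1201 mol.
K⁺ + e⁻ → K, so n(K) = 0.1201 mol
m(K) = 0.1201 × 39.10 = 4.70 g

4.70 g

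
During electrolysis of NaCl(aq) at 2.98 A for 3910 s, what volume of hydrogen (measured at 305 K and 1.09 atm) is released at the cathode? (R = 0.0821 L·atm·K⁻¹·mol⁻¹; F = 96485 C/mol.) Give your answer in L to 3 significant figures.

Charge passed = 2.98 × 3910 = 11650 C
n(e⁻) = 11650 / 96485 = 0.1207 mol
2H⁺ + 2e⁻ → H₂, so n(H₂) = 0.1207 / 2 = 0.06035 mol
V = nRT/P = 0.06035 × 0.0821 × 305 / 1.09 = 1.386 L

1.39 L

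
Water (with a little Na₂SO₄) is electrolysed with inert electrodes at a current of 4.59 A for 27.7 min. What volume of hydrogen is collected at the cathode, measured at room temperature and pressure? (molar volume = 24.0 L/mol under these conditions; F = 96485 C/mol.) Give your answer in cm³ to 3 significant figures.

949 cm³

Q = It = 4.59 × 1662 = 7629 C
n(e⁻) = Q/F = 7629/96485 = 0.07907 mol
2H⁺ + 2e⁻ → H₂, so n(H₂) = 0.07907 / 2 = 0.03954 mol
V = 0.03954 × 24.0 = 0.9490 L
= 949 cm³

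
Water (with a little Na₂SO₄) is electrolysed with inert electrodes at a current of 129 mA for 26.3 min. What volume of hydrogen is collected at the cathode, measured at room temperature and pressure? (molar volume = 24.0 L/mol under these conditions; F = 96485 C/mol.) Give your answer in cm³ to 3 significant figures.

Q = 0.129 A × 1578 s = 203.6 C
Moles of electrons = 203.6 / 96485 = 0.002110 mol
2H⁺ + 2e⁻ → H₂, so n(H₂) = 0.002110 / 2 = 0.001055 mol
V = 0.001055 × 24.0 = 0.02532 L
= 25.3 cm³

25.3 cm³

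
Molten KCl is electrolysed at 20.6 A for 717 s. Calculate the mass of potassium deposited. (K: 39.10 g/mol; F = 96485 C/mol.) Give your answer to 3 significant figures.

Charge passed = 20.6 × 717 = 14770 C
n(e⁻) = Q/F = 14770/96485 = 0.1531 mol
K⁺ + e⁻ → K, so n(K) = 0.1531 mol
m = 0.1531 × 39.10 = 5.99 g

5.99 g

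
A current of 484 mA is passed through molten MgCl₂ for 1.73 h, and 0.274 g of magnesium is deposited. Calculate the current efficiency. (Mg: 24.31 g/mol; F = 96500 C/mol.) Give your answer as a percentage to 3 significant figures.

72.2%

Q = 0.484 × 6228 = 3014 C
n(e⁻) = 3014 / 96500 = 0.03123 mol
Mg²⁺ + 2e⁻ → Mg, so theoretical n(Mg) = 0.01562 mol → 0.3797 g
Efficiency = 0.274 / 0.3797 = 0.7216 = 72.2%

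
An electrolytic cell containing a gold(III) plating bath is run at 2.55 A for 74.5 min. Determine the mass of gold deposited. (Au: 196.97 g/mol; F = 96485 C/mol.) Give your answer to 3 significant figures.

Q = It = 2.55 × 4470 = 11400 C
n(e⁻) = 11400 / 96485 = 0.1182 mol
Au³⁺ + 3e⁻ → Au, so n(Au) = 0.1182 / 3 = 0.03940 mol
m = 0.03940 × 196.97 = 7.76 g

7.76 g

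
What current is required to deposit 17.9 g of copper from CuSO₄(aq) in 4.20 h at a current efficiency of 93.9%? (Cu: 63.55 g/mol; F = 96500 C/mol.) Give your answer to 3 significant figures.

n(Cu) = 17.9 / 63.55 = 0.2817 mol
Cu²⁺ + 2e⁻ → Cu, so n(e⁻) = 2 × 0.2817 = 0.5634 mol
Q = 0.5634 × 96500 / 0.939 = 57900 C
I = Q / t = 57900 / 15120 s = 3.83 A

3.83 A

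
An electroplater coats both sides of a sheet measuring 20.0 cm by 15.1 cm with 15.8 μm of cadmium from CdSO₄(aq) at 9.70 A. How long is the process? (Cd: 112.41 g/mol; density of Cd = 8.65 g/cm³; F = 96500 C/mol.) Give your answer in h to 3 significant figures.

Plated area = 2 × 20.0 × 15.1 = 604.0 cm²
Volume = 604.0 × 15.8×10⁻⁴ cm = 0.9543 cm³
m(Cd) = 0.9543 × 8.65 = 8.255 g
n(Cd) = 8.255 / 112.41 = 0.07344 mol; n(e⁻) = 2 × 0.07344 = 0.1469 mol
Q = 0.1469 × 96500 = 14180 C
t = 14180 / 9.70 = 1462 s = 0.406 h

0.406 h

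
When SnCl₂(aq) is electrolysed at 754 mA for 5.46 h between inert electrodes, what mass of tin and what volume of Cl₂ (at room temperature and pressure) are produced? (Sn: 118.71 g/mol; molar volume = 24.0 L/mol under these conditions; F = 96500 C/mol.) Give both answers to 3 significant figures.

9.12 g Sn; 1.84 L Cl₂

Q = 0.754 × 19656 = 14820 C; n(e⁻) = 14820 / 96500 = 0.1536 mol
Cathode: Sn²⁺ + 2e⁻ → Sn → n(Sn) = 0.1536/2 = 0.07680 mol → 9.12 g
Anode: 2Cl⁻ → Cl₂ + 2e⁻ → n(Cl₂) = 0.1536/2 = 0.07680 mol → 1.84 L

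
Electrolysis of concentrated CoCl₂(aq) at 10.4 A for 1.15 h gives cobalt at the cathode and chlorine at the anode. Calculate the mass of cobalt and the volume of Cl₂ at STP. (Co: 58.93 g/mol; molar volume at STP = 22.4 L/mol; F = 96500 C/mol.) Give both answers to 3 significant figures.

13.1 g Co; 5.00 L Cl₂

Q = 10.4 × 4140 = 43060 C; n(e⁻) = 43060 / 96500 = 0.4462 mol
Cathode: Co²⁺ + 2e⁻ → Co → n(Co) = 0.4462/2 = 0.2231 mol → 13.1 g
Anode: 2Cl⁻ → Cl₂ + 2e⁻ → n(Cl₂) = 0.4462/2 = 0.2231 mol → 5.00 L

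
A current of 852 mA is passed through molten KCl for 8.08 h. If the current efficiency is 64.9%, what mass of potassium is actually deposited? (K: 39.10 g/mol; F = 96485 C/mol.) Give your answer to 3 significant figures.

6.52 g

Q = 0.852 × 29088 = 24780 C
n(e⁻) = 24780 / 96485 = 0.2568 mol
K⁺ + e⁻ → K, so theoretical m(K) = 0.2568 × 39.10 = 10.04 g
Actual mass = 64.9% × 10.04 = 6.52 g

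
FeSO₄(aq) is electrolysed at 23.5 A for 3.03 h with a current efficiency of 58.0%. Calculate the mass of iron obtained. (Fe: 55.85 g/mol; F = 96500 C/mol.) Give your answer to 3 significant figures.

43.0 g

Q = 23.5 × 10908 = 2.563×10^5 C
n(e⁻) = 2.563×10^5 / 96500 = 2.656 mol
Fe²⁺ + 2e⁻ → Fe, so theoretical m(Fe) = 1.328 × 55.85 = 74.17 g
Actual mass = 58.0% × 74.17 = 43.0 g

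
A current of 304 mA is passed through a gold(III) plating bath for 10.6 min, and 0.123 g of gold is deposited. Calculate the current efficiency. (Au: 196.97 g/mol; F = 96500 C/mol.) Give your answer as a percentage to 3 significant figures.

93.5%

Q = 0.304 × 636 = 193.3 C
n(e⁻) = 193.3 / 96500 = 0.002003 mol
Au³⁺ + 3e⁻ → Au, so theoretical n(Au) = 6.677×10^-4 mol → 0.1315 g
Efficiency = 0.123 / 0.1315 = 0.9354 = 93.5%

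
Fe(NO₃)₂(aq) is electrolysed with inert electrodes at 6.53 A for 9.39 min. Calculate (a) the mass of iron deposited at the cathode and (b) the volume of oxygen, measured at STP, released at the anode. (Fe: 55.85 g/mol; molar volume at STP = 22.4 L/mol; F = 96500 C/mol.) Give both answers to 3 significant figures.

Q = 6.53 × 563.4 = 3679 C; n(e⁻) = 3679 / 96500 = 0.03812 mol
Cathode: Fe²⁺ + 2e⁻ → Fe → n(Fe) = 0.03812/2 = 0.01906 mol → 1.06 g
Anode: 2H₂O → O₂ + 4H⁺ + 4e⁻ → n(O₂) = 0.03812/4 = 0.009530 mol → 0.213 L

1.06 g Fe; 0.213 L O₂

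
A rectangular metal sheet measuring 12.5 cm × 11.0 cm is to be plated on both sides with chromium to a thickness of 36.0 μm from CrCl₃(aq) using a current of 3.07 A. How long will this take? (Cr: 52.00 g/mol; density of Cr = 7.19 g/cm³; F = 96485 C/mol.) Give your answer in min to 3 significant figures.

Plated area = 2 × 12.5 × 11.0 = 275.0 cm²
Volume = 275.0 × 36.0×10⁻⁴ cm = 0.9900 cm³
m(Cr) = 0.9900 × 7.19 = 7.118 g
n(Cr) = 7.118 / 52.00 = 0.1369 mol; n(e⁻) = 3 × 0.1369 = 0.4107 mol
Q = 0.4107 × 96485 = 39630 C
t = 39630 / 3.07 = 12910 s = 215 min

215 min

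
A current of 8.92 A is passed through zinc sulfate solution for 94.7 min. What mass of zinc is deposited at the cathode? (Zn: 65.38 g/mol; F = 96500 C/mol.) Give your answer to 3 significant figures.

17.2 g

Q = It = 8.92 × 5682 = 50680 C
Moles of electrons = 50680 / 96500 = 0.5252 mol
Zn²⁺ + 2e⁻ → Zn, so n(Zn) = 0.5252 / 2 = 0.2626 mol
m = 0.2626 × 65.38 = 17.2 g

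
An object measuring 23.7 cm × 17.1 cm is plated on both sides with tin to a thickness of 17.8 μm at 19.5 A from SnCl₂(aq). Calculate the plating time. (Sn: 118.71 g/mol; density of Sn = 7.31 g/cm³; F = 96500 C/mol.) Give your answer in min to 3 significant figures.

Plated area = 2 × 23.7 × 17.1 = 810.5 cm²
Volume = 810.5 × 17.8×10⁻⁴ cm = 1.443 cm³
m(Sn) = 1.443 × 7.31 = 10.55 g
n(Sn) = 10.55 / 118.71 = 0.08887 mol; n(e⁻) = 2 × 0.08887 = 0.1777 mol
Q = 0.1777 × 96500 = 17150 C
t = 17150 / 19.5 = 879.5 s = 14.7 min

14.7 min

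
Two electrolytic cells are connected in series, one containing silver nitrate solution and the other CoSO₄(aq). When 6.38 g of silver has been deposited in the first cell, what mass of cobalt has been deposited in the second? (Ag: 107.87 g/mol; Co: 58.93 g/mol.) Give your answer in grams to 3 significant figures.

1.74 g

n(Ag) = 6.38 / 107.87 = 0.05915 mol
Ag⁺ + e⁻ → Ag, so n(e⁻) = 0.05915 mol
Same current for the same time ⇒ same n(e⁻) = 0.05915 mol in both cells.
Co²⁺ + 2e⁻ → Co, so n(Co) = 0.05915 / 2 = 0.02958 mol
m(Co) = 0.02958 × 58.93 = 1.74 g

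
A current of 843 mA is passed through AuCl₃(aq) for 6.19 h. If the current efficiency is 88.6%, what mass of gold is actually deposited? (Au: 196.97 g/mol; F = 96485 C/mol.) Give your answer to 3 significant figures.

11.3 g

Q = 0.843 × 22284 = 18790 C
n(e⁻) = 18790 / 96485 = 0.1947 mol
Au³⁺ + 3e⁻ → Au, so theoretical m(Au) = 0.06490 × 196.97 = 12.78 g
Actual mass = 88.6% × 12.78 = 11.3 g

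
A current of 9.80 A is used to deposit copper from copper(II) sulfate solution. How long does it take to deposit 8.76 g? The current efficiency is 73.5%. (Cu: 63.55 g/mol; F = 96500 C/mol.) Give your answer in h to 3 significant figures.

n(Cu) = 8.76 / 63.55 = 0.1378 mol
Cu²⁺ + 2e⁻ → Cu, so n(e⁻) = 2 × 0.1378 = 0.2756 mol
Q = 0.2756 × 96500 / 0.735 = 36180 C
t = Q / I = 36180 / 9.80 = 3692 s = 1.03 h

1.03 h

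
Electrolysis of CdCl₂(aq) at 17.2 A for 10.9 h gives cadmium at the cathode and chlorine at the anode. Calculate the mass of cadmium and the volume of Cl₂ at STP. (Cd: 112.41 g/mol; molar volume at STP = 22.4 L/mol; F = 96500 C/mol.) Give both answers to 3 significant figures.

393 g Cd; 78.3 L Cl₂

Q = 17.2 × 39240 = 6.749×10^5 C; n(e⁻) = 6.749×10^5 / 96500 = 6.994 mol
Cathode: Cd²⁺ + 2e⁻ → Cd → n(Cd) = 6.994/2 = 3.497 mol → 393 g
Anode: 2Cl⁻ → Cl₂ + 2e⁻ → n(Cl₂) = 6.994/2 = 3.497 mol → 78.3 L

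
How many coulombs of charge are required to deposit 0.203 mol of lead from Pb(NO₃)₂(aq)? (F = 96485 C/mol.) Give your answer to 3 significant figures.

Pb²⁺ + 2e⁻ → Pb, so n(e⁻) = 2 × 0.203 = 0.4060 mol
Q = 0.4060 × 96485 = 39170 C

39200 C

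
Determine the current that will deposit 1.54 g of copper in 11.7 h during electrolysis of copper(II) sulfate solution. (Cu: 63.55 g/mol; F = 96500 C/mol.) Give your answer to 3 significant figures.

0.111 A

n(Cu) = 1.54 / 63.55 = 0.02423 mol
Cu²⁺ + 2e⁻ → Cu, so n(e⁻) = 2 × 0.02423 = 0.04846 mol
Q = 0.04846 × 96500 = 4676 C
I = Q / t = 4676 / 42120 s = 0.111 A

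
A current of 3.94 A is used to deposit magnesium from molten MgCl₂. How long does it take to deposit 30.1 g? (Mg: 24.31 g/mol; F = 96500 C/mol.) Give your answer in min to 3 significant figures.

n(Mg) = 30.1 / 24.31 = 1.238 mol
Mg²⁺ + 2e⁻ → Mg, so n(e⁻) = 2 × 1.238 = 2.476 mol
Q = 2.476 × 96500 = 2.389×10^5 C
t = Q / I = 2.389×10^5 / 3.94 = 60630 s = 1010 min

1010 min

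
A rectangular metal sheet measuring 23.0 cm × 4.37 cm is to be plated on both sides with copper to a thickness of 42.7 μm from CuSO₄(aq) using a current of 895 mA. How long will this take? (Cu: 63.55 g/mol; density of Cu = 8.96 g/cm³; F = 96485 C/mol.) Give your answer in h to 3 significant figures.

Plated area = 2 × 23.0 × 4.37 = 201.0 cm²
Volume = 201.0 × 42.7×10⁻⁴ cm = 0.8583 cm³
m(Cu) = 0.8583 × 8.96 = 7.690 g
n(Cu) = 7.690 / 63.55 = 0.1210 mol; n(e⁻) = 2 × 0.1210 = 0.2420 mol
Q = 0.2420 × 96485 = 23350 C
t = 23350 / 0.895 = 26090 s = 7.25 h

7.25 h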